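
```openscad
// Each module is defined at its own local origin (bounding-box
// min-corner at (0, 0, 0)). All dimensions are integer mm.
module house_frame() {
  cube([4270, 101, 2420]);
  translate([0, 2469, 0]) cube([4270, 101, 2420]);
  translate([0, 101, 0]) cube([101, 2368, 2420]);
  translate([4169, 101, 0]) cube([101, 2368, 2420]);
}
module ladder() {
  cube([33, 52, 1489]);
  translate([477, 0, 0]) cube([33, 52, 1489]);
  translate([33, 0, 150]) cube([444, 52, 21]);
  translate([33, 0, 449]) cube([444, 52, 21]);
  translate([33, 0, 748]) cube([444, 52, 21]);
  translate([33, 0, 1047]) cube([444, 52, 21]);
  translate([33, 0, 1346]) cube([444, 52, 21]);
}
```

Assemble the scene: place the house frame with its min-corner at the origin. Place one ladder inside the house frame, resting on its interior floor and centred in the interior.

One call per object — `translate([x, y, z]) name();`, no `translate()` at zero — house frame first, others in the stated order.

house_frame();
translate([1880, 1259, 0]) ladder();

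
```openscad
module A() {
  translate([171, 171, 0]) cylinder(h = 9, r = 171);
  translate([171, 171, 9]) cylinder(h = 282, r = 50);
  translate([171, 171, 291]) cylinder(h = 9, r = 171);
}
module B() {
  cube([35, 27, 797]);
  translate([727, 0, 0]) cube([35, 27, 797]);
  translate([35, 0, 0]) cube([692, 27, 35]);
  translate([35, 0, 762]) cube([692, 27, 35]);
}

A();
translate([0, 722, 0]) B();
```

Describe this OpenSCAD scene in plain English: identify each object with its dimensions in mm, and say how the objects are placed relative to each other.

A is a spool: two coaxial disc flanges of radius 171 mm and thickness 9 mm, joined by a core cylinder of radius 50 mm and height 282 mm. The lower flange rests on z = 0 and the three cylinders share a vertical axis.

B is a picture frame with a 692×727 mm rectangular opening (x by z) and a uniform 35 mm border on every side. Frame depth is 27 mm along y. It is built from two vertical stiles running the full outside height and two horizontal rails spanning the gap between the stiles.

The picture frame is on the floor beside the spool on its +y side.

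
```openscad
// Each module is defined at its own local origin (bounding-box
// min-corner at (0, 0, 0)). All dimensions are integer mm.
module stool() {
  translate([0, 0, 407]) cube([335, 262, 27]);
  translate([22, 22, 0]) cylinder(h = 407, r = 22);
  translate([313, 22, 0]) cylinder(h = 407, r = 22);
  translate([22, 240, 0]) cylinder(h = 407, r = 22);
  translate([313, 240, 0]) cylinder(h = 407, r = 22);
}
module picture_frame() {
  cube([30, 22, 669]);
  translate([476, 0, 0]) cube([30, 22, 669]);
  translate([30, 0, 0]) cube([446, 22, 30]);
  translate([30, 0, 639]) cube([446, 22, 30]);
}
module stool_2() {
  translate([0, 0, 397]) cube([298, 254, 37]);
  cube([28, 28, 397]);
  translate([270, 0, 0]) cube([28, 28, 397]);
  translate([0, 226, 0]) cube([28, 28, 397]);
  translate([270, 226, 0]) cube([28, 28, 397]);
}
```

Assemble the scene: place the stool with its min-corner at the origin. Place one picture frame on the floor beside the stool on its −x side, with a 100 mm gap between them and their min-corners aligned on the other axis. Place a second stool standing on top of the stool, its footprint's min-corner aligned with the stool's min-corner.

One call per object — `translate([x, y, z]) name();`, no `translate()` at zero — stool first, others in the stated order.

stool();
translate([-606, 0, 0]) picture_frame();
translate([0, 0, 434]) stool_2();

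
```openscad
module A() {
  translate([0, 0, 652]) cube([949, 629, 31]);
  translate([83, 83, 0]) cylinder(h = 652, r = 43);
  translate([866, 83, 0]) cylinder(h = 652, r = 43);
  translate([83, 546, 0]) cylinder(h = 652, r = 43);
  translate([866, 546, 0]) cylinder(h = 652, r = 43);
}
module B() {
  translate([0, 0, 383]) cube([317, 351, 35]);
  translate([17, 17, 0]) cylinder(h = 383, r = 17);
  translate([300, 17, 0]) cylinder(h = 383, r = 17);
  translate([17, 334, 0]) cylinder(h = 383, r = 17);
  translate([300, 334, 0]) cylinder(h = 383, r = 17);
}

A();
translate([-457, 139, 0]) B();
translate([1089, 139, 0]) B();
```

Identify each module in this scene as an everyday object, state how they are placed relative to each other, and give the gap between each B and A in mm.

A is a table. B is a stool. Two stools sit around the table at the −x, +x sides. The gap between each stool and the table is 140 mm.

Each stool's nearest face is 140 mm from the table's bounding box.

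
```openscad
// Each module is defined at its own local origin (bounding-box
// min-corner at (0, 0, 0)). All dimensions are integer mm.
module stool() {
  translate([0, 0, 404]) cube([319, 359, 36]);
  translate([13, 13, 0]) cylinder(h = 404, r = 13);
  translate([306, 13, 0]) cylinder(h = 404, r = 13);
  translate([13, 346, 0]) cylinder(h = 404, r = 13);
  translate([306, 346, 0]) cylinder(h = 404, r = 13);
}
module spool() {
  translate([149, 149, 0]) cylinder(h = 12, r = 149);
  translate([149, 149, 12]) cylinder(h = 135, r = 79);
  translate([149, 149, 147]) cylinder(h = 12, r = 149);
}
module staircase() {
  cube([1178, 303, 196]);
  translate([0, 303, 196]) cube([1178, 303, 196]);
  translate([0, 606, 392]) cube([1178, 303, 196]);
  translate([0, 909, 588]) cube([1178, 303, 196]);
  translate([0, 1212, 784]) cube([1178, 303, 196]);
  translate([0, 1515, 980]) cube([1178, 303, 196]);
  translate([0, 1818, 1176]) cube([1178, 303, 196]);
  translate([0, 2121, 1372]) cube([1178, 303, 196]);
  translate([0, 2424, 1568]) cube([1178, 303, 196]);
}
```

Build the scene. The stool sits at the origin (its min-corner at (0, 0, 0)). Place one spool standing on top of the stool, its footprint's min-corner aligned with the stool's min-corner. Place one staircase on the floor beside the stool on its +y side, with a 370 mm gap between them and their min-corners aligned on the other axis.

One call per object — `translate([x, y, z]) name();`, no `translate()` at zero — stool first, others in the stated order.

stool();
translate([0, 0, 440]) spool();
translate([0, 729, 0]) staircase();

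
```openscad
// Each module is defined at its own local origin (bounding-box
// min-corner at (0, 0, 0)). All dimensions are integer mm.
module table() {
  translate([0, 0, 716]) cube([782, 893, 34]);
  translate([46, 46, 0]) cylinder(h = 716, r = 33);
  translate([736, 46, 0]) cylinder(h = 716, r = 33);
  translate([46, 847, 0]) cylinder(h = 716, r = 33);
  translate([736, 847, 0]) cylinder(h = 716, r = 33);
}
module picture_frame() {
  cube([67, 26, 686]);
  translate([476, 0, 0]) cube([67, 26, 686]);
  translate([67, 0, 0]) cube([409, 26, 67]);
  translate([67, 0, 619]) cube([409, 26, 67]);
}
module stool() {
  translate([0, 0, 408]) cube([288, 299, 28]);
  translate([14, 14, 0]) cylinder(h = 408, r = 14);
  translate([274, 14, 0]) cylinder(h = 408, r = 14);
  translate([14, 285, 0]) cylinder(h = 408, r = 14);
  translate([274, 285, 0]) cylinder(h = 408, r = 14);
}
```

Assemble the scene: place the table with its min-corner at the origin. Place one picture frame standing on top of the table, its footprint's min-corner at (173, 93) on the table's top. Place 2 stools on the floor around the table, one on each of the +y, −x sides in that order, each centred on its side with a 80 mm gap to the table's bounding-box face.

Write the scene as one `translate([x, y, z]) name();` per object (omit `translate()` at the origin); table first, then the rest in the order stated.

table();
translate([173, 93, 750]) picture_frame();
translate([247, 973, 0]) stool();
translate([-368, 297, 0]) stool();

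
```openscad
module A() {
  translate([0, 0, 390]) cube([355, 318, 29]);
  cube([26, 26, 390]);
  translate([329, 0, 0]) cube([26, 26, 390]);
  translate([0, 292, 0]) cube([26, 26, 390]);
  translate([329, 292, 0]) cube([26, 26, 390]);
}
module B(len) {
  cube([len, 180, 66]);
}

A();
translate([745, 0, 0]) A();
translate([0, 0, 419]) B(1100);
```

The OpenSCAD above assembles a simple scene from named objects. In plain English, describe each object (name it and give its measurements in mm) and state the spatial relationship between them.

A is a four-legged stool. The seat is a 355×318×29 mm slab whose top surface is at z = 419 mm; four square legs, each 26×26 mm in cross-section, run from the floor (z = 0) to the underside of the seat, each flush with a corner of the seat.

B is a rectangular beam 1100 mm long (x), 180 mm deep (y), 66 mm thick (z).

The beam spans the tops of two stools placed 390 mm apart, resting at z = 419 mm.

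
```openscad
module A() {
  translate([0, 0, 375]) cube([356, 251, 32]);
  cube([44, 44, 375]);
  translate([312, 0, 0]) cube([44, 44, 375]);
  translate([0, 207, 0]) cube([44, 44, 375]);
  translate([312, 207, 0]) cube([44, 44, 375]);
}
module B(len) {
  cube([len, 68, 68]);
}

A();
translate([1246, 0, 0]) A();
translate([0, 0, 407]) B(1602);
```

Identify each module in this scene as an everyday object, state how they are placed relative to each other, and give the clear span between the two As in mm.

A is a stool. B is a beam. A beam spans the tops of two stools. The clear span between the two stools is 890 mm.

Second stool starts at x = 1246; first ends at x = 356; clear span = 1246 − 356 = 890 mm.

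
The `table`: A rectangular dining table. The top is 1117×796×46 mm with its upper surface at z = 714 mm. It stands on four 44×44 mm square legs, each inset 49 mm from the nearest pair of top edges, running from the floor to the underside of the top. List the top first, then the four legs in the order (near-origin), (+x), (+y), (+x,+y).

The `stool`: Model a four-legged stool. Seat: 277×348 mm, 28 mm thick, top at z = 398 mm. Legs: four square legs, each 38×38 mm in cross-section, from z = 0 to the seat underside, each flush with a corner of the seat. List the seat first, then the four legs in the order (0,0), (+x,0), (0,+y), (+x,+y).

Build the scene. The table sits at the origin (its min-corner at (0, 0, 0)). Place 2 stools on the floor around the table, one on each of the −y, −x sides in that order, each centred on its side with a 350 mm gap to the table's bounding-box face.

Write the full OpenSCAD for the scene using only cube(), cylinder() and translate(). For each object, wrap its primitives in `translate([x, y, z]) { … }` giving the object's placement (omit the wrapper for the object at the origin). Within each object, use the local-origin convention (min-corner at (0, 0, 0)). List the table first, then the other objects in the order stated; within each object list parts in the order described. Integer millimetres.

translate([0, 0, 668]) cube([1117, 796, 46]);
translate([49, 49, 0]) cube([44, 44, 668]);
translate([1024, 49, 0]) cube([44, 44, 668]);
translate([49, 703, 0]) cube([44, 44, 668]);
translate([1024, 703, 0]) cube([44, 44, 668]);
translate([420, -698, 0]) {
  translate([0, 0, 370]) cube([277, 348, 28]);
  cube([38, 38, 370]);
  translate([239, 0, 0]) cube([38, 38, 370]);
  translate([0, 310, 0]) cube([38, 38, 370]);
  translate([239, 310, 0]) cube([38, 38, 370]);
}
translate([-627, 224, 0]) {
  translate([0, 0, 370]) cube([277, 348, 28]);
  cube([38, 38, 370]);
  translate([239, 0, 0]) cube([38, 38, 370]);
  translate([0, 310, 0]) cube([38, 38, 370]);
  translate([239, 310, 0]) cube([38, 38, 370]);
}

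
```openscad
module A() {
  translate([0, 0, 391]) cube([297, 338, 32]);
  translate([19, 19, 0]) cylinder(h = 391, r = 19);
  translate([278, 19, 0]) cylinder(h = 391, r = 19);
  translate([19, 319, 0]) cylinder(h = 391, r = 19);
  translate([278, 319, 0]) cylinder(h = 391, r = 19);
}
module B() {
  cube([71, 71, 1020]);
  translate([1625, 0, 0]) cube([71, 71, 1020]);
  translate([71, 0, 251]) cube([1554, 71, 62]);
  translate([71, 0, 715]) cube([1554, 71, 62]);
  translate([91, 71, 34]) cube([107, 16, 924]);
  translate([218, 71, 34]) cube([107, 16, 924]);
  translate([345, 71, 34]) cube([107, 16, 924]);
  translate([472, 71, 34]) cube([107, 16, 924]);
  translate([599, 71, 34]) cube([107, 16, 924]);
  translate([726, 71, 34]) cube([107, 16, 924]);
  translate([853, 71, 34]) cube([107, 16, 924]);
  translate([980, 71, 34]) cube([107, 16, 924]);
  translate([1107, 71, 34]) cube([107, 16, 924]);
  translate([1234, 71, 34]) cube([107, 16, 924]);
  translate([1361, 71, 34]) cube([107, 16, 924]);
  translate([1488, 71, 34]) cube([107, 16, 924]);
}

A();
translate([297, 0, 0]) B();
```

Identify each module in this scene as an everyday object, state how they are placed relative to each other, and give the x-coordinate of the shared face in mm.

A is a stool. B is a fence section. The fence section is against the stool's +x side, with their −y faces flush. The x-coordinate of the shared face is 297 mm.

The stool's +x face and the fence section's −x face are both at x = 297 mm.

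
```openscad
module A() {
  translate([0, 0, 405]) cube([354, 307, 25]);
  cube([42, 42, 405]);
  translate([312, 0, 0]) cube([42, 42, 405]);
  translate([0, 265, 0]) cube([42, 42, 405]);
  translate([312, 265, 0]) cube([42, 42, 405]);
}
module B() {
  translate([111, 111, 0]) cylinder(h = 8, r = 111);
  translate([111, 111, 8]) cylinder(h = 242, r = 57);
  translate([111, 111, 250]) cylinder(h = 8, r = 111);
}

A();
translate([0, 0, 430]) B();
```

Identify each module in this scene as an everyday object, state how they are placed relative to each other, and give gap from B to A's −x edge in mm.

The spool's min-x is at 0; the stool's min-x is 0; gap = 0 mm.

A is a stool. B is a spool. The spool is on top of the stool. The gap from the spool to the stool's −x edge is 0 mm.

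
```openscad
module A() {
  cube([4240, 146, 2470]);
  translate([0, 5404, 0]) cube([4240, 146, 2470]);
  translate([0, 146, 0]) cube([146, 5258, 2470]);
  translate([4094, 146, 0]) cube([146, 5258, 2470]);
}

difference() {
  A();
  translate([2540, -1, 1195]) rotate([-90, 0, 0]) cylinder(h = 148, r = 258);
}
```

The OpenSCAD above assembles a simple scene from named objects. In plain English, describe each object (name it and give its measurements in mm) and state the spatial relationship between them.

A is the wall frame of a small rectangular building: four walls, each 2470 mm tall and 146 mm thick, enclosing a footprint 4240 mm (x) by 5550 mm (y) outside-to-outside, with no floor or roof. The front and back walls (the −y and +y sides) span the full width; the two side walls fit between them.

The house frame has a circular hole of radius 258 mm through its front wall, centred at (x = 2540, z = 1195).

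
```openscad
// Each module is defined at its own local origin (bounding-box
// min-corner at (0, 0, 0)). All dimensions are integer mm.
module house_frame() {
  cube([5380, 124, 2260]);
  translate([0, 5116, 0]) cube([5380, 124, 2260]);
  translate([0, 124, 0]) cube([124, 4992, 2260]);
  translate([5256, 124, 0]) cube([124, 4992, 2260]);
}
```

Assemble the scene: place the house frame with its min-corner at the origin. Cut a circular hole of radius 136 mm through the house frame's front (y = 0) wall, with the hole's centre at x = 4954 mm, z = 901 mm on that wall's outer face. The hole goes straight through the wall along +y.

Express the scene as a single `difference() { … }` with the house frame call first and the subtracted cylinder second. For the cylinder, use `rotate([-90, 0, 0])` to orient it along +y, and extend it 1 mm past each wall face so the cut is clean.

difference() {
  house_frame();
  translate([4954, -1, 901]) rotate([-90, 0, 0]) cylinder(h = 126, r = 136);
}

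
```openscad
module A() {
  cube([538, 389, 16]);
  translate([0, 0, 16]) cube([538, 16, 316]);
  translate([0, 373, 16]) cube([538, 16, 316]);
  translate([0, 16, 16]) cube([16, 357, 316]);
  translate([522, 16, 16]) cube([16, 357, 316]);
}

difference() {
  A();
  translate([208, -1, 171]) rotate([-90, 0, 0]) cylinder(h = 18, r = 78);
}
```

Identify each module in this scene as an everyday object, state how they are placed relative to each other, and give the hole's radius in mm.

A is an open box. The open box has a circular hole through its front wall. The hole's radius is 78 mm.

The subtracted cylinder has r = 78 mm.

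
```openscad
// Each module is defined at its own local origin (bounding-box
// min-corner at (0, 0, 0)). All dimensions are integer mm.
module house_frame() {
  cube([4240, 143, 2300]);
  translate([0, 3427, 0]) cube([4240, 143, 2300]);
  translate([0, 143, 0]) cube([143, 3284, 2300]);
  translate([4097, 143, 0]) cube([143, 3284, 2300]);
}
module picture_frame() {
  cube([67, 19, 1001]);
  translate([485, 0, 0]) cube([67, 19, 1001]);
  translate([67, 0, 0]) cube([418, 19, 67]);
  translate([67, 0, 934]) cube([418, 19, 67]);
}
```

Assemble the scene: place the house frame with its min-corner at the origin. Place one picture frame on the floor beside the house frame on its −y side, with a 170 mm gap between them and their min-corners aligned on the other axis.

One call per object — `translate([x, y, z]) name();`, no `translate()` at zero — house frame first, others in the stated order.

house_frame();
translate([0, -189, 0]) picture_frame();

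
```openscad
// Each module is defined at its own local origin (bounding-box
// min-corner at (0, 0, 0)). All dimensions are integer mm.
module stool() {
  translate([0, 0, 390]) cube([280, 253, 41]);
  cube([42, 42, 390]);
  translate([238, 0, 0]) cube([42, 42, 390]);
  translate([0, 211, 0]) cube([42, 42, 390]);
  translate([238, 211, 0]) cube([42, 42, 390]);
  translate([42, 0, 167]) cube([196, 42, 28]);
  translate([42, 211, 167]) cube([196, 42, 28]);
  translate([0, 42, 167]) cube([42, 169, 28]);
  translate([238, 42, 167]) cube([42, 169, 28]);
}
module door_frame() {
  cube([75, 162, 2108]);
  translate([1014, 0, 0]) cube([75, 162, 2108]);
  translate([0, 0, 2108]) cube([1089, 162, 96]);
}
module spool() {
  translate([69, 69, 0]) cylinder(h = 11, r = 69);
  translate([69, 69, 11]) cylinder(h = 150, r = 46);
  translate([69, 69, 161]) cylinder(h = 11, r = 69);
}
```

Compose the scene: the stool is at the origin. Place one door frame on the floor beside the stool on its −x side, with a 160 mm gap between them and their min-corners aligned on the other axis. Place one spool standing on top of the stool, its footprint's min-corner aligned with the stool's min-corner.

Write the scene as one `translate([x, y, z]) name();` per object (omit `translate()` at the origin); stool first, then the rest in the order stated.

stool();
translate([-1249, 0, 0]) door_frame();
translate([0, 0, 431]) spool();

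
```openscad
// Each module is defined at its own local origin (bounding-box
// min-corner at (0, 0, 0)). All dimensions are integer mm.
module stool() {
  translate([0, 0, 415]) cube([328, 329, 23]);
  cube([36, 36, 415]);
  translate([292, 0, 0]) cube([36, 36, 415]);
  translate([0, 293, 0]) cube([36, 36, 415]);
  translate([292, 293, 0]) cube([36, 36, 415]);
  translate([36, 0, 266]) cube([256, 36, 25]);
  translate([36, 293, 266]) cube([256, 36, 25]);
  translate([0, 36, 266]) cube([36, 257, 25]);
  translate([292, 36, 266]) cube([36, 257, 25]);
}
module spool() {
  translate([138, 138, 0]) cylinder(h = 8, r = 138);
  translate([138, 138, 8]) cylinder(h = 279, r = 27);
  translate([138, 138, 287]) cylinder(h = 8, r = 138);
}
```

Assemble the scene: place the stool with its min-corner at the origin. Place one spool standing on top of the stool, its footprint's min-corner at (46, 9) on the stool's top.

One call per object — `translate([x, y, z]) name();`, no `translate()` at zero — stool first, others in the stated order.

stool();
translate([46, 9, 438]) spool();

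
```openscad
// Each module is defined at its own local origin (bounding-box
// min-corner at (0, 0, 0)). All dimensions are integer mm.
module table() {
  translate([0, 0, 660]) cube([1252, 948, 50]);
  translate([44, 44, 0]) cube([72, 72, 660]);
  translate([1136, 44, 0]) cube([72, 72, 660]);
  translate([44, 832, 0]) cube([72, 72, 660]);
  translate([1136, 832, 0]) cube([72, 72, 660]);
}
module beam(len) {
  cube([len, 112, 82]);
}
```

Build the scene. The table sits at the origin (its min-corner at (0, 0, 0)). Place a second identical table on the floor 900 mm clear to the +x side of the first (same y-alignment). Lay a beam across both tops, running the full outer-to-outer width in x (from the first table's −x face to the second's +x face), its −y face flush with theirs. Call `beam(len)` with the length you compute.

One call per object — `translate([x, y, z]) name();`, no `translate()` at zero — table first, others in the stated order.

table();
translate([2152, 0, 0]) table();
translate([0, 0, 710]) beam(3404);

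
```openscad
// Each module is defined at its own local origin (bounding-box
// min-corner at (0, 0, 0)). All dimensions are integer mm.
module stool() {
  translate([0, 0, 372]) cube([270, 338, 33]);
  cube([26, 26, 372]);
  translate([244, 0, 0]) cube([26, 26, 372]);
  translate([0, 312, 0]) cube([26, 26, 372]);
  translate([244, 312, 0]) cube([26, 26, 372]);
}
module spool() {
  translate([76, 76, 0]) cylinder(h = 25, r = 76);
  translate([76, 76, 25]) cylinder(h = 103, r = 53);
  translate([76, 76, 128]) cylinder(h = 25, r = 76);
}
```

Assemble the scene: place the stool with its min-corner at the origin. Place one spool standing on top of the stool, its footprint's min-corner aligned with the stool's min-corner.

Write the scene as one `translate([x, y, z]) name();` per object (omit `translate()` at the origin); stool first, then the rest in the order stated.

stool();
translate([0, 0, 405]) spool();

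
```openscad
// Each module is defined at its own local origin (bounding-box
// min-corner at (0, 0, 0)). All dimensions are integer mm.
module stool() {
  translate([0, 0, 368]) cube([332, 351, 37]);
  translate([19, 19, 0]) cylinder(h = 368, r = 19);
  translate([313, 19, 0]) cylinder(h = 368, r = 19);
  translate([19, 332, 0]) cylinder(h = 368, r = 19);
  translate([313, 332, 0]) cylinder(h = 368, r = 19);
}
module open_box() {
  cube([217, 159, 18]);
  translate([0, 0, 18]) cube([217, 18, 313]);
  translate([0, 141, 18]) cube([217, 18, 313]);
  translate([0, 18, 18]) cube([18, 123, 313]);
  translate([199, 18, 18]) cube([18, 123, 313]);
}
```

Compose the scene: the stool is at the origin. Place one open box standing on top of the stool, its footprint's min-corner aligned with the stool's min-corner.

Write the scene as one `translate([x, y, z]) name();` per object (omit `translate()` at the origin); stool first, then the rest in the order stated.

stool();
translate([0, 0, 405]) open_box();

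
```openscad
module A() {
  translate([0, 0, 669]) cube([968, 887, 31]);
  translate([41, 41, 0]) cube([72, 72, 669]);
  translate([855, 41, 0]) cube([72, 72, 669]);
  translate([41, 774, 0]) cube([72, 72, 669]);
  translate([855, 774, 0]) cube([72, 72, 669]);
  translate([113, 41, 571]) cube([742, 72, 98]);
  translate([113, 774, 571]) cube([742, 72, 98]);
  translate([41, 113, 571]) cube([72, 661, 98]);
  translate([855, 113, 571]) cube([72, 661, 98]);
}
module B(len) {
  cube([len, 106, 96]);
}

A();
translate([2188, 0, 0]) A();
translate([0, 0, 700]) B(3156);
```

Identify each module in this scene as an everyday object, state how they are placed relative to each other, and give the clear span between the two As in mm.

A is a table. B is a beam. A beam spans the tops of two tables. The clear span between the two tables is 1220 mm.

Second table starts at x = 2188; first ends at x = 968; clear span = 2188 − 968 = 1220 mm.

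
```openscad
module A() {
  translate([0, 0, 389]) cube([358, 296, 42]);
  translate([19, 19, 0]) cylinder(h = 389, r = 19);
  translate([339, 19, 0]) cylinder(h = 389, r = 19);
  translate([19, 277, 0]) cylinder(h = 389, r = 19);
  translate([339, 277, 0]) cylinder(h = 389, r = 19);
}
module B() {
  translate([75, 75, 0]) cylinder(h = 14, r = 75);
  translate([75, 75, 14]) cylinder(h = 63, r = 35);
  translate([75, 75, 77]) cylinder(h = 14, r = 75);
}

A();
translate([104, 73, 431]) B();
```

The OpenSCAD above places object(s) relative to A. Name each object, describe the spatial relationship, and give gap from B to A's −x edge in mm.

The spool's min-x is at 104; the stool's min-x is 0; gap = 104 mm.

A is a stool. B is a spool. The spool is on top of the stool, centred. The gap from the spool to the stool's −x edge is 104 mm.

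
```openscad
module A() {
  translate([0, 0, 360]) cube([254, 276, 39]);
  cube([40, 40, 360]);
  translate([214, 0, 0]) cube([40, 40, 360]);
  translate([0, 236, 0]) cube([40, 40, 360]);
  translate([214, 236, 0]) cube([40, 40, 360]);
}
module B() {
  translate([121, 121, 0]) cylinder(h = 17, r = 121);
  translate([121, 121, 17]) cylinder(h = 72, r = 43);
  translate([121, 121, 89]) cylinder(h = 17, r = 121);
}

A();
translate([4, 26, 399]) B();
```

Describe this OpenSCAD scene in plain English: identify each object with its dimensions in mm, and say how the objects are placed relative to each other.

A is a four-legged stool. The seat is 254×276 mm, 39 mm thick, top at z = 399 mm. It stands on four square legs, each 40×40 mm in cross-section, from z = 0 to the seat underside, each flush with a corner of the seat.

B is a spool: two coaxial disc flanges of radius 121 mm and thickness 17 mm, joined by a core cylinder of radius 43 mm and height 72 mm. The lower flange rests on z = 0 and the three cylinders share a vertical axis.

The spool is on top of the stool.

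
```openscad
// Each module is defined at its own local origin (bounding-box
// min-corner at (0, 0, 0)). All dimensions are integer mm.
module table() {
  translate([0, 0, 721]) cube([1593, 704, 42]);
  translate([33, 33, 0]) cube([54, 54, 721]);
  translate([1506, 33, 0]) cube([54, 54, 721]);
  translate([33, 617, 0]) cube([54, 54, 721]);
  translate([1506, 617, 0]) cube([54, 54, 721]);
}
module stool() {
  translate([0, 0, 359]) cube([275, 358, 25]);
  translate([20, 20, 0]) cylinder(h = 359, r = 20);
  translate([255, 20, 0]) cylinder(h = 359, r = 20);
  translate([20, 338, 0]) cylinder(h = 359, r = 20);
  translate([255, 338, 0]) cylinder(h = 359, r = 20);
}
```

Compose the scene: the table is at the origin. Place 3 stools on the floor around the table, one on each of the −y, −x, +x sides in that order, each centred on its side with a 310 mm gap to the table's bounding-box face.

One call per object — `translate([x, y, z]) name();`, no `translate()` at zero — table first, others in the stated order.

table();
translate([659, -668, 0]) stool();
translate([-585, 173, 0]) stool();
translate([1903, 173, 0]) stool();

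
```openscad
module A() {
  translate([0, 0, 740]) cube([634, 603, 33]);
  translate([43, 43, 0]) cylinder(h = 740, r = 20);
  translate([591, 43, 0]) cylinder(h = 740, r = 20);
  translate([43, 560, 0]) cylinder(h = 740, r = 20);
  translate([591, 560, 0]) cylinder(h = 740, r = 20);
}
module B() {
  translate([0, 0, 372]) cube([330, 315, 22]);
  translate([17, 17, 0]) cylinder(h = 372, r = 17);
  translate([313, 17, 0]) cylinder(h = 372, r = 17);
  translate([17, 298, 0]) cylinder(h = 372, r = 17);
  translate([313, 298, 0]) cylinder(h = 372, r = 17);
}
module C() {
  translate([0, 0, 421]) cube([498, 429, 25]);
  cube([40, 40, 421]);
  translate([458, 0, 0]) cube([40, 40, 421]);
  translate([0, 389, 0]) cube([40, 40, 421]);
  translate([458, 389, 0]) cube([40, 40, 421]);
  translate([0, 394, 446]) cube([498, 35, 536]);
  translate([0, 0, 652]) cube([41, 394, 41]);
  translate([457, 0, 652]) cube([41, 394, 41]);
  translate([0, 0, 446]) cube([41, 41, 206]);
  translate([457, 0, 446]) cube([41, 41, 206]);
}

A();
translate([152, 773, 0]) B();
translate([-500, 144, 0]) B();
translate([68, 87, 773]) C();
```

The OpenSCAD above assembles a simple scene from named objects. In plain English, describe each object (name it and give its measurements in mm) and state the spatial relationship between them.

A is a table with a 634×603 mm rectangular top, 33 mm thick, top surface at z = 773 mm, supported by four round legs of 40 mm diameter, each leg's bounding box inset 23 mm from the nearest pair of top edges, running from the floor.

B is a four-legged stool. The seat is 330×315 mm, 22 mm thick, top at z = 394 mm. It stands on four round legs, each 34 mm in diameter, from z = 0 to the seat underside, each leg's axis is inset half a diameter from the nearest pair of seat edges (so the leg's bounding box is flush with the corner).

C is a chair: 498×429 mm seat, 25 mm thick, top at z = 446 mm, on four 40 mm square corner legs flush with the seat edges. A 35 mm thick backrest slab spans the full seat width, extending 536 mm above the seat top, its back face flush with the seat's +y edge. Two armrests of 41×41 mm section run along each side from the seat's front edge to the front of the backrest, top faces 247 mm above the seat top and outer faces flush with the seat's x-edges; a 41×41 mm post under the front of each armrest stands on the seat at the front corner.

Two stools sit around the table at the +y, −x sides. The chair is on top of the table, centred.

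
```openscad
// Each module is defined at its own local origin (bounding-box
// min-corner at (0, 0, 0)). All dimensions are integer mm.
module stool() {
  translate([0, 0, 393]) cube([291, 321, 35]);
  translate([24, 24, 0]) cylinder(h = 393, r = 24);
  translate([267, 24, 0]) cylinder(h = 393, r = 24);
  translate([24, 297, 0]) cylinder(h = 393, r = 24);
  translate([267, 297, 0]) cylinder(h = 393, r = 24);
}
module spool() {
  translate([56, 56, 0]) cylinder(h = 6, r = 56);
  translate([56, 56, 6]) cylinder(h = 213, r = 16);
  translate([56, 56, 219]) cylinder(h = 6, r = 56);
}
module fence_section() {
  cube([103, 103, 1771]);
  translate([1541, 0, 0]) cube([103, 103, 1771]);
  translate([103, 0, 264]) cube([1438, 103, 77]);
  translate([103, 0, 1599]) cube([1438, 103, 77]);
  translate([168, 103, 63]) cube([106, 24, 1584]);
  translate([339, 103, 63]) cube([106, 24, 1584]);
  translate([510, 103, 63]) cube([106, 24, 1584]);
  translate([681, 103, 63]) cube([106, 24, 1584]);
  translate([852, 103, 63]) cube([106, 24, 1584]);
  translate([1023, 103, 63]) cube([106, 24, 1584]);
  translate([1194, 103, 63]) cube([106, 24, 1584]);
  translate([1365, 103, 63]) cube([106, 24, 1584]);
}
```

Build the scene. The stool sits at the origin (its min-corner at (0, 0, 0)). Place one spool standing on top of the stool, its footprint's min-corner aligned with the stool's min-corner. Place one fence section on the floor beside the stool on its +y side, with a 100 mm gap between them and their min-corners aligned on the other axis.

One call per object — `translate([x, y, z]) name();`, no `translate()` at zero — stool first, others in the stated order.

stool();
translate([0, 0, 428]) spool();
translate([0, 421, 0]) fence_section();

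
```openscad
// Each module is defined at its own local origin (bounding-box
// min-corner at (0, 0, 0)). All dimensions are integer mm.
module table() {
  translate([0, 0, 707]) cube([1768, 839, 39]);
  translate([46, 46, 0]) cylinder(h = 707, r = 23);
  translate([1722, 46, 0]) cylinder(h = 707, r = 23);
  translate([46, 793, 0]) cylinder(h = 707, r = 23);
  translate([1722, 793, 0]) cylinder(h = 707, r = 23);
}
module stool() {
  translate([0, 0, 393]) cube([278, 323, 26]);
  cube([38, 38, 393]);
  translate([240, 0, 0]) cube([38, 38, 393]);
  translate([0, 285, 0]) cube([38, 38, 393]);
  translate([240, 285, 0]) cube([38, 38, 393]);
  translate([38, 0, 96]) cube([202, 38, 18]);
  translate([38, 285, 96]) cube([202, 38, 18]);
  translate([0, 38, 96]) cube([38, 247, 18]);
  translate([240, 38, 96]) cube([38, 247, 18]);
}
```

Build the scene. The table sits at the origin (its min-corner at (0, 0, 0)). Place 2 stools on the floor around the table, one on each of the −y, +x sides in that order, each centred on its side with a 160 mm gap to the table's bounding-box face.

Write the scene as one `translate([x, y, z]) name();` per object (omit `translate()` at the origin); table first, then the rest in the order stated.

table();
translate([745, -483, 0]) stool();
translate([1928, 258, 0]) stool();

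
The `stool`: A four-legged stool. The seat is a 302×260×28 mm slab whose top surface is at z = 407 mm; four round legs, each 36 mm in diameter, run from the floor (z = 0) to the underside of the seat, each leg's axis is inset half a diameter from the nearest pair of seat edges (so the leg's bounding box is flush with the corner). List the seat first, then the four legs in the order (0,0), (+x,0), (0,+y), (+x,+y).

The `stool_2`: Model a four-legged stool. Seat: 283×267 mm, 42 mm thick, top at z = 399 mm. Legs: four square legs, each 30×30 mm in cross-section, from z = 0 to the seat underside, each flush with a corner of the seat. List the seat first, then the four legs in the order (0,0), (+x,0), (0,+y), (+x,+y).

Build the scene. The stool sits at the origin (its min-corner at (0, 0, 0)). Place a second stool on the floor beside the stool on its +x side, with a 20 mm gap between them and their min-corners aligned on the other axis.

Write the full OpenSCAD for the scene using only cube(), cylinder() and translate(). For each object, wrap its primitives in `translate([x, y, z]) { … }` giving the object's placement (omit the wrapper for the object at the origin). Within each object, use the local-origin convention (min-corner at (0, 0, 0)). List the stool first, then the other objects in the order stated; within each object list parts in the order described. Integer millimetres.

translate([0, 0, 379]) cube([302, 260, 28]);
translate([18, 18, 0]) cylinder(h = 379, r = 18);
translate([284, 18, 0]) cylinder(h = 379, r = 18);
translate([18, 242, 0]) cylinder(h = 379, r = 18);
translate([284, 242, 0]) cylinder(h = 379, r = 18);
translate([322, 0, 0]) {
  translate([0, 0, 357]) cube([283, 267, 42]);
  cube([30, 30, 357]);
  translate([253, 0, 0]) cube([30, 30, 357]);
  translate([0, 237, 0]) cube([30, 30, 357]);
  translate([253, 237, 0]) cube([30, 30, 357]);
}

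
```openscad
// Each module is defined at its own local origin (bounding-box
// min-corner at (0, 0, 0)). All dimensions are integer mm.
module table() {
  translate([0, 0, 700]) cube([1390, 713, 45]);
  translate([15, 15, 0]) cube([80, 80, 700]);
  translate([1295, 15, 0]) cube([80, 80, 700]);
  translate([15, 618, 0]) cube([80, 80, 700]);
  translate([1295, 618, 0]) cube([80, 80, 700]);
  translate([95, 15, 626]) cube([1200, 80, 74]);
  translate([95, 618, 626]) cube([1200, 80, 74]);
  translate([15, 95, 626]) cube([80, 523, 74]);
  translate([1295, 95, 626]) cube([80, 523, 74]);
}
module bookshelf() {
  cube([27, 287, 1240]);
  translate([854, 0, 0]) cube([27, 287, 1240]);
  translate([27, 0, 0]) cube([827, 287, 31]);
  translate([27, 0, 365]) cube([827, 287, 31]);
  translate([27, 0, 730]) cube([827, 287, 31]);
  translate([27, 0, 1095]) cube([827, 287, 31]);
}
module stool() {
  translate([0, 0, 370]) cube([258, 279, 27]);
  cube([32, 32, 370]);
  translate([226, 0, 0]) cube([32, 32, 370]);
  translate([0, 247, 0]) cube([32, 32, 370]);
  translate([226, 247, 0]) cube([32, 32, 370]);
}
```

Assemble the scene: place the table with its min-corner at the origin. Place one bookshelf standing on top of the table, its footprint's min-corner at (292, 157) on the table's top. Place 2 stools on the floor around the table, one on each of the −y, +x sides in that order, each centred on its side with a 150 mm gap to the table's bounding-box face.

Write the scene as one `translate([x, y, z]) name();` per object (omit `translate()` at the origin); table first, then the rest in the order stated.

table();
translate([292, 157, 745]) bookshelf();
translate([566, -429, 0]) stool();
translate([1540, 217, 0]) stool();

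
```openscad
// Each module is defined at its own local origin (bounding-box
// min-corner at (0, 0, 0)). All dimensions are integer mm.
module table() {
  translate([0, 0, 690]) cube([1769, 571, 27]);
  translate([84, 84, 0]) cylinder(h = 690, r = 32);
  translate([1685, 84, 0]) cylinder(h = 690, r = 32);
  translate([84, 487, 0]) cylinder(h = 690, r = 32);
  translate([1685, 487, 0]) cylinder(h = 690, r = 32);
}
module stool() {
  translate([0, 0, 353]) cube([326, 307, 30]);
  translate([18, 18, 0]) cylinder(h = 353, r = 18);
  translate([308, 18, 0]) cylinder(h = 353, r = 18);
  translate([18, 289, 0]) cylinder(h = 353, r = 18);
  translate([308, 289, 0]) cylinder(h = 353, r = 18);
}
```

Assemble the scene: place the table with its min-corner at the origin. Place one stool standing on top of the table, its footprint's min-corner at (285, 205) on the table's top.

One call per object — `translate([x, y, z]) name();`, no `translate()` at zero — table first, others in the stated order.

table();
translate([285, 205, 717]) stool();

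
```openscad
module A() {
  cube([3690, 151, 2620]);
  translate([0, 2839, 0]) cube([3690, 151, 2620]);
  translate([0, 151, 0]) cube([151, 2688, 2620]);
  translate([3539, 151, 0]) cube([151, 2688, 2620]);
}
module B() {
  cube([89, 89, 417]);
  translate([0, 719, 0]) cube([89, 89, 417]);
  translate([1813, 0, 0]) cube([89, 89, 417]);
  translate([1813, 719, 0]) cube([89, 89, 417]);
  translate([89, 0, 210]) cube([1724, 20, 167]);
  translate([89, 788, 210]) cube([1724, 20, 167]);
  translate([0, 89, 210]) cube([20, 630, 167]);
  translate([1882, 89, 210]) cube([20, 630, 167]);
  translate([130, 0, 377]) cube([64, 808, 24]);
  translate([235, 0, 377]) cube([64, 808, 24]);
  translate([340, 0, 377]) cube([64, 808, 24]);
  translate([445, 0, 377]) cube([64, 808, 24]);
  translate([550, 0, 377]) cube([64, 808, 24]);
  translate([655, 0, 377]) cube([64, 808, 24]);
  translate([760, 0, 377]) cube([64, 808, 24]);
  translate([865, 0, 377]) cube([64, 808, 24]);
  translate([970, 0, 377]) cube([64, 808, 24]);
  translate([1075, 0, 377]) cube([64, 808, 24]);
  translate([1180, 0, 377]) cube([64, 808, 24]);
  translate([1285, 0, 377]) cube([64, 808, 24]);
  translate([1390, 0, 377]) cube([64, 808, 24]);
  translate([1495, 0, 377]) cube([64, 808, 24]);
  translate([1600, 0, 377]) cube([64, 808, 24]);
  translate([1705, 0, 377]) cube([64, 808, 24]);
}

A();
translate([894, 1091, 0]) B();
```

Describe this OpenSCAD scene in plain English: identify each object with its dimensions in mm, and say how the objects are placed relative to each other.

A is the wall frame of a small rectangular building: four walls, each 2620 mm tall and 151 mm thick, enclosing a footprint 3690 mm (x) by 2990 mm (y) outside-to-outside, with no floor or roof. The front and back walls (the −y and +y sides) span the full width; the two side walls fit between them.

B is a bed frame 1902 mm long (x) by 808 mm wide (y). Four 89×89 mm corner posts, 417 mm tall, at the corners of the footprint. Four rails of 20 mm thickness and 167 mm height run between adjacent posts with their undersides at z = 210 mm, their outer faces flush with the outside of the frame (the two x-running rails run between the posts' inner faces; the two y-running rails run between the posts' inner faces). 16 slats, each 64 mm wide (x) and 24 mm thick, lie across the top of the two x-running rails, running the full 808 mm width of the frame in y; the slats are evenly spaced along x between the inner faces of the end posts with equal gaps (rounded down to the nearest mm) at the −x end and between each pair — any rounding remainder accumulates at the +x end.

The bed frame sits inside the house frame, centred.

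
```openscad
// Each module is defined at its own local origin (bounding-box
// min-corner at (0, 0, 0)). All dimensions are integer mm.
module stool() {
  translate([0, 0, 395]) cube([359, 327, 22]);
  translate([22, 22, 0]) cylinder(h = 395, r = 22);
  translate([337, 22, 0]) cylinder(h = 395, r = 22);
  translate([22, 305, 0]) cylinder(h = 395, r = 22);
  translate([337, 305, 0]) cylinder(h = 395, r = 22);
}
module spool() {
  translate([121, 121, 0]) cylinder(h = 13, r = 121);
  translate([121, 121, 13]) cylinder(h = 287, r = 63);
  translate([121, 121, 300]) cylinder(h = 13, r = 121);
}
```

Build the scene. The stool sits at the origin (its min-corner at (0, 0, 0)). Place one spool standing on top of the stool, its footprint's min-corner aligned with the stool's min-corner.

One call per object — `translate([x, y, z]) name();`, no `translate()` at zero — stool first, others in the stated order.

stool();
translate([0, 0, 417]) spool();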